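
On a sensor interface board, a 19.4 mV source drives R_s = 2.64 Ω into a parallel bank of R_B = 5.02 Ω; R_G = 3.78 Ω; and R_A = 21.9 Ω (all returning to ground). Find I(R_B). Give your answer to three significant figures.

I ≈ 1.65 mA

Combine the parallel branches: R_p = (1/5.02 + 1/3.78 + 1/21.9)⁻¹ = 1.963 Ω.
V_A by voltage divider: V_A = 19.4 × 1.963/(2.64 + 1.963) = 8.273 mV.
I(R_B) = V_A / R_B = 8.273/5.02 = 1.648 mA.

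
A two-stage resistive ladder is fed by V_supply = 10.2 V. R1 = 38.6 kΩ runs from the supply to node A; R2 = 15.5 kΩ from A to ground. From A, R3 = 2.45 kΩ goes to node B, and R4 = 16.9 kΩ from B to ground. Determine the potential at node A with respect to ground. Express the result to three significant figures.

Node A sees R2 in parallel with the series input of stage 2, R3 + R4 = 19.35 kΩ.
R2 ‖ (R3+R4) = 8.606 kΩ.
First divider: V_A = V_supply · 8.606/(38.6 + 8.606) = 1.860 V.

V_A ≈ 1.86 V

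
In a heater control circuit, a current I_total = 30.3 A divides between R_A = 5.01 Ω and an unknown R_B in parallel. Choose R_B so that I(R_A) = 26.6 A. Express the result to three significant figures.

The fraction through R_A equals R_B/(R_A+R_B).
26.6/30.3 = R_B/(R_A + R_B) → R_B = R_A · (0.8779)/(1 − 0.8779) = 5.01 × 7.189 = 36.02 Ω.

R_B ≈ 36.0 Ω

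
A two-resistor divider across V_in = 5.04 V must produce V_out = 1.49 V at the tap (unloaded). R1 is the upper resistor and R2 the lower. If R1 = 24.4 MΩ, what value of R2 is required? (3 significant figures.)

R2 ≈ 10.2 MΩ

Required fraction k = V_out/V_in = 0.2956.
R2 = R1 · 0.2956/(1 − 0.2956) = 10.24 MΩ.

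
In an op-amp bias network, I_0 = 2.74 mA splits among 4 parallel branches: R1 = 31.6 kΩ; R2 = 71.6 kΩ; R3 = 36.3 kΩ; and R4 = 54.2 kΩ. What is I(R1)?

I ≈ 0.946 mA

ΣG = 1/31.6 + 1/71.6 + 1/36.3 + 1/54.2 = 0.09161.
By the current-divider rule, I = I_0 · G_k/ΣG = 2.74 × 0.3454 = 0.9465 mA.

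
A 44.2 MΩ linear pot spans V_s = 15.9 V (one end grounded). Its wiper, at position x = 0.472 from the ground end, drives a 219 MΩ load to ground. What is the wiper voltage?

Split the track: R_lower = x·R_p = 20.86 MΩ, R_upper = (1−x)·R_p = 23.34 MΩ.
Lower segment in parallel with the load: 20.86 ‖ 219 = 19.05 MΩ.
V_out = 15.9 × 19.05/(23.34 + 19.05) = 7.145 V.
(Unloaded: V_out = x·V_s = 7.50 V.)

V_out ≈ 7.15 V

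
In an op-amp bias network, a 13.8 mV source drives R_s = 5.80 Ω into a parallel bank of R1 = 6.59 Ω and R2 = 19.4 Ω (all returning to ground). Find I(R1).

I ≈ 0.961 mA

Equivalent of the parallel group: R_p = 4.919 Ω.
Node voltage V_A = V_supply · R_p/(R_s + R_p) = 13.8 × 0.4589 = 6.333 mV.
I(R1) = V_A / R1 = 6.333/6.59 = 0.9610 mA.
(Check via current divider: I_total = 1.287 mA; share G_k/ΣG = 0.7464 → same result.)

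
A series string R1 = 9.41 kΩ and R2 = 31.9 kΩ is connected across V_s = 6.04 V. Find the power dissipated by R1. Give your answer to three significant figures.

ΣR = 41.31 kΩ → I = 6.04/41.31 = 0.1462 mA.
P(R1) = I²·R1 = (0.1462)² × 9.41 = 0.2012 mW.

P ≈ 0.201 mW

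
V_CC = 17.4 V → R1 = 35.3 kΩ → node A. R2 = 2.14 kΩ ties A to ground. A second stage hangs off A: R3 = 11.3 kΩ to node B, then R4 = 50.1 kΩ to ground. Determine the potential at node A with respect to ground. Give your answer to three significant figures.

V_A ≈ 0.963 V

Looking into the second stage from A: R3 + R4 = 61.40 kΩ appears in parallel with R2.
Effective lower resistance at A: R2 ‖ 61.40 = 2.068 kΩ.
First divider: V_A = V_CC · 2.068/(35.3 + 2.068) = 0.9629 V.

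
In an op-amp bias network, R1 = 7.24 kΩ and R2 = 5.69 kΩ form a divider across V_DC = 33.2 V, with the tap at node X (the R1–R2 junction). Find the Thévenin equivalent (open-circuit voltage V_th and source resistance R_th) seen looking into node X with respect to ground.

With X open, the divider is unloaded: V_th = 33.2 × 5.69/12.93 = 14.61 V.
Zeroing V_DC shorts the top of R1 to ground, so R_th = R1 ‖ R2 = 3.186 kΩ.

V_th ≈ 14.6 V, R_th ≈ 3.19 kΩ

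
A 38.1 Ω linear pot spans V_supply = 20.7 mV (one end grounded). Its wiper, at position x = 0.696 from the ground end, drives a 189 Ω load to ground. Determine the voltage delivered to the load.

V_out ≈ 13.8 mV

Split the track: R_lower = x·R_p = 26.52 Ω, R_upper = (1−x)·R_p = 11.58 Ω.
R_L loads the lower segment: effective lower R = 23.25 Ω.
Loaded-divider output: V_out = 20.7 × 0.6675 = 13.82 mV.
(Unloaded: V_out = x·V_supply = 14.4 mV.)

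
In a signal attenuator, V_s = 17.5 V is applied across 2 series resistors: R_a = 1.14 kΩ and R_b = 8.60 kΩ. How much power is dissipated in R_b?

The common current is I = 17.5/9.740 = 1.797 mA.
P(R_b) = I²·R_b = (1.797)² × 8.60 = 27.76 mW.

P ≈ 27.8 mW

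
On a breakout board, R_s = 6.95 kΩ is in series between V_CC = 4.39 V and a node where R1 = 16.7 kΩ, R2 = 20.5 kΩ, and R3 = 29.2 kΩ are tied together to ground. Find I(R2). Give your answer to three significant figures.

I ≈ 0.107 mA

Parallel bank: R_p = 1/(1/16.7 + 1/20.5 + 1/29.2) = 6.998 kΩ.
V_A = 4.39 × 6.998/13.95 = 2.202 V.
I(R2) = V_A / R2 = 2.202/20.5 = 0.1074 mA.
(Check via current divider: I_total = 0.3148 mA; share G_k/ΣG = 0.3413 → same result.)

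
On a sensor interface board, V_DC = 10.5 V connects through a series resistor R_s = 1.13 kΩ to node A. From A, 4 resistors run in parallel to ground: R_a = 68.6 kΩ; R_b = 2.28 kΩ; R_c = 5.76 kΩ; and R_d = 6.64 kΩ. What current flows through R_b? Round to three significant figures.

I ≈ 2.45 mA

Combine the parallel branches: R_p = (1/68.6 + 1/2.28 + 1/5.76 + 1/6.64)⁻¹ = 1.286 kΩ.
Node voltage V_A = V_DC · R_p/(R_s + R_p) = 10.5 × 0.5324 = 5.590 V.
I(R_b) = V_A / R_b = 5.590/2.28 = 2.452 mA.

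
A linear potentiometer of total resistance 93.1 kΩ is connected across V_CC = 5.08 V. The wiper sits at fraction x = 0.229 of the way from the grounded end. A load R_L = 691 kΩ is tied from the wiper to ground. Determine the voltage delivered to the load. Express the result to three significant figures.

V_out ≈ 1.14 V

Split the track: R_lower = x·R_p = 21.32 kΩ, R_upper = (1−x)·R_p = 71.78 kΩ.
Lower segment in parallel with the load: 21.32 ‖ 691 = 20.68 kΩ.
Loaded-divider output: V_out = 5.08 × 0.2237 = 1.136 V.
(Unloaded: V_out = x·V_CC = 1.16 V.)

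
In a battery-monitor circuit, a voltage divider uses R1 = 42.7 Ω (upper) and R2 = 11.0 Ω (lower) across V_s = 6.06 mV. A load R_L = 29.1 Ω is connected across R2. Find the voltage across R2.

First combine the lower leg with the load: R2 ‖ R_L = 7.983 Ω.
Then V_out = V_s · R2'/(R1 + R2') = 6.06 × 7.983/50.68 = 0.9545 mV.

V_out ≈ 0.954 mV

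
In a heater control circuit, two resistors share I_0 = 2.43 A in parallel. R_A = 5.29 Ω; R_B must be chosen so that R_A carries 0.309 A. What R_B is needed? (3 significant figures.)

R_B ≈ 0.771 Ω

Two-branch current divider: I_A = I_0 · R_B/(R_A + R_B).
0.309/2.43 = R_B/(R_A + R_B) → R_B = R_A · (0.1272)/(1 − 0.1272) = 5.29 × 0.1457 = 0.7707 Ω.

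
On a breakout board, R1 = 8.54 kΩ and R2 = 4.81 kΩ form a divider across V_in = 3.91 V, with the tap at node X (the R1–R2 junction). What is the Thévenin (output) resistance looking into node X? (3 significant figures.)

With V_in suppressed (replaced by a short), R_th = R1 ‖ R2 = (8.540 × 4.81)/(8.540 + 4.81) = 3.077 kΩ.

R_th ≈ 3.08 kΩ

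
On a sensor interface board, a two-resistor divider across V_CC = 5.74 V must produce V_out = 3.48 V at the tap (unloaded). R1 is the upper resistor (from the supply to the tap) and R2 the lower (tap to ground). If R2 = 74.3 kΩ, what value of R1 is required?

R1 ≈ 48.3 kΩ

Required fraction k = V_out/V_CC = 0.6063.
So R1 = R2 · (V_CC/V_out − 1) = 74.3 × (5.74/3.48 − 1) = 74.3 × 0.6494 = 48.25 kΩ.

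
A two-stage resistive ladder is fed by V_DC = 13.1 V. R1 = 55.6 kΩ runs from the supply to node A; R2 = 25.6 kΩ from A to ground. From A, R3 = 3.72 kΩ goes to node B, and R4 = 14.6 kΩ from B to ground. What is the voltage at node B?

The second stage (R3 + R4 = 18.32 kΩ) loads node A in parallel with R2.
Effective lower resistance at A: R2 ‖ 18.32 = 10.68 kΩ.
First divider: V_A = V_DC · 10.68/(55.6 + 10.68) = 2.111 V.
Then the unloaded second divider: V_B = V_A × R4/(R3+R4) = 2.111 × 0.7969 = 1.682 V.

V_B ≈ 1.68 V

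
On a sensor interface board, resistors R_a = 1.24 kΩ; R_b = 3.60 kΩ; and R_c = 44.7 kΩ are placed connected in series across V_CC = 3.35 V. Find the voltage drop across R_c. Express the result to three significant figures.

Series total: ΣR = 1.24 + 3.60 + 44.7 = 49.54 kΩ.
By the voltage-divider rule, V = 3.35 × 44.70/49.54 = 3.023 V.

V ≈ 3.02 V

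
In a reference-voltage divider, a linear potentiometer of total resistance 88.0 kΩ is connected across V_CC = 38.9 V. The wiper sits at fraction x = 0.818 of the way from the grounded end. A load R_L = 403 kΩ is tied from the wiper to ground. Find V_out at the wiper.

Lower segment x·R_p = 71.98 kΩ; upper segment (1−x)·R_p = 16.02 kΩ.
R_L loads the lower segment: effective lower R = 61.07 kΩ.
Then V_out = V_CC · 61.07/(16.02 + 61.07) = 30.82 V.

V_out ≈ 30.8 V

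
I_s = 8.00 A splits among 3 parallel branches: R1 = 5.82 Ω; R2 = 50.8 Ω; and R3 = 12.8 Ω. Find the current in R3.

Conductances: ΣG = 1/5.82 + 1/50.8 + 1/12.8 = 0.2696 (1/Ω).
R3 takes the fraction G_k/ΣG = 0.07812/0.2696 = 0.2897, so I = 8.00 × 0.2897 = 2.318 A.

I ≈ 2.32 A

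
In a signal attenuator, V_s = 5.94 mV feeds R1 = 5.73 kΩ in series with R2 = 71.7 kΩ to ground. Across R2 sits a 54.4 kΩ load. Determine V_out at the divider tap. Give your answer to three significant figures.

V_out ≈ 5.01 mV

R2 ‖ R_L = (71.7 × 54.4)/(71.7 + 54.4) = 30.93 kΩ.
Now apply the divider: V_out = 5.94 × 0.8437 = 5.012 mV.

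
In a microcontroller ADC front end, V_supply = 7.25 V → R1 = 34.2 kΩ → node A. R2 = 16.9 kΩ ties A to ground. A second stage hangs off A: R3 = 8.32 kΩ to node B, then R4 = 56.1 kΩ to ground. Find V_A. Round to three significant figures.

V_A ≈ 2.04 V

Looking into the second stage from A: R3 + R4 = 64.42 kΩ appears in parallel with R2.
R2 ‖ (R3+R4) = 13.39 kΩ.
First divider: V_A = V_supply · 13.39/(34.2 + 13.39) = 2.040 V.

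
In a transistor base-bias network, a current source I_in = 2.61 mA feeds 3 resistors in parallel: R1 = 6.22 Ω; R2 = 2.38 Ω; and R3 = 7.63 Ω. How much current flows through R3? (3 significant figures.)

I ≈ 0.480 mA

ΣG = 1/6.22 + 1/2.38 + 1/7.63 = 0.7120.
By the current-divider rule, I = I_in · G_k/ΣG = 2.61 × 0.1841 = 0.4804 mA.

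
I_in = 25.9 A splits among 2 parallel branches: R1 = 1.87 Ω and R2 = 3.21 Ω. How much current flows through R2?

I ≈ 9.53 A

For two parallel branches, I_k = I_in · (other R)/(sum of R).
So I = 25.9 × 1.87/5.080 = 9.534 A.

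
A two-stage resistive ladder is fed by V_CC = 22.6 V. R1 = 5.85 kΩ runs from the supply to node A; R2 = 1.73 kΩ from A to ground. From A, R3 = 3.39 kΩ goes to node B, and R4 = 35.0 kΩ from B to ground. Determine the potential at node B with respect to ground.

V_B ≈ 4.54 V

Node A sees R2 in parallel with the series input of stage 2, R3 + R4 = 38.39 kΩ.
R2 ‖ (R3+R4) = 1.655 kΩ.
First divider: V_A = V_CC · 1.655/(5.85 + 1.655) = 4.985 V.
V_B = V_A × 0.9117 = 4.545 V.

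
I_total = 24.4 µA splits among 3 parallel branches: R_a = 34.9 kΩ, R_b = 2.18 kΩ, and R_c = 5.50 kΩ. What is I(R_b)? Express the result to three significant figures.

I ≈ 16.7 µA

Total conductance ΣG = 1/34.9 + 1/2.18 + 1/5.50 = 0.6692 (units of 1/kΩ).
R_b takes the fraction G_k/ΣG = 0.4587/0.6692 = 0.6855, so I = 24.4 × 0.6855 = 16.73 µA.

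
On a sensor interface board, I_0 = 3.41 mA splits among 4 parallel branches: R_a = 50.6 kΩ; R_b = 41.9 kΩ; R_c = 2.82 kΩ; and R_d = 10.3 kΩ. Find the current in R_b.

I ≈ 0.164 mA

Total conductance ΣG = 1/50.6 + 1/41.9 + 1/2.82 + 1/10.3 = 0.4953 (units of 1/kΩ).
Current divider: I(R_b) = I_0 · G_k/ΣG = 3.41 × (0.02387/0.4953) = 3.41 × 0.04818 = 0.1643 mA.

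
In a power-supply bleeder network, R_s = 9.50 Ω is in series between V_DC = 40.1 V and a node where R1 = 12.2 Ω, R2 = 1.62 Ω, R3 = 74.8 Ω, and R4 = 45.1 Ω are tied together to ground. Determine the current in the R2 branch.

Parallel bank: R_p = 1/(1/12.2 + 1/1.62 + 1/74.8 + 1/45.1) = 1.361 Ω.
Node voltage V_A = V_DC · R_p/(R_s + R_p) = 40.1 × 0.1253 = 5.025 V.
Branch current I = V_A/R2 = 5.025/1.62 = 3.102 A.

I ≈ 3.10 A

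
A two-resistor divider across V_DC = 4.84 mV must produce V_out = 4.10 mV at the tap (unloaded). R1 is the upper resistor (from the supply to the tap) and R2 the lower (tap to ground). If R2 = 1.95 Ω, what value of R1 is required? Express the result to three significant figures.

R1 ≈ 0.352 Ω

Required fraction k = V_out/V_DC = 0.8471.
Rearranging, R1 = R2·(1−k)/k = 1.95 × 0.1805 = 0.3520 Ω.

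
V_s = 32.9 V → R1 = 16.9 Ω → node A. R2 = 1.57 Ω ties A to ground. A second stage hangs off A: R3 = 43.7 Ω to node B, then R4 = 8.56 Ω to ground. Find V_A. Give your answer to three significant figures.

V_A ≈ 2.72 V

The second stage (R3 + R4 = 52.26 Ω) loads node A in parallel with R2.
R2 ‖ (R3+R4) = 1.524 Ω.
First divider: V_A = V_s · 1.524/(16.9 + 1.524) = 2.722 V.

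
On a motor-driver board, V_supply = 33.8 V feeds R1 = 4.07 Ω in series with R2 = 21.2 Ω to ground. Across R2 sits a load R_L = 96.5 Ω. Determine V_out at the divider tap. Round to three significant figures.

V_out ≈ 27.4 V

First combine the lower leg with the load: R2 ‖ R_L = 17.38 Ω.
Then V_out = V_supply · R2'/(R1 + R2') = 33.8 × 17.38/21.45 = 27.39 V.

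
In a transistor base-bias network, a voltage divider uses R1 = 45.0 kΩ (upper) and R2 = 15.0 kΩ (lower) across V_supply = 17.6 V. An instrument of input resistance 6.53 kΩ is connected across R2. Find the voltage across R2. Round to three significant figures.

R2 ‖ R_L = (15.0 × 6.53)/(15.0 + 6.53) = 4.549 kΩ.
Then V_out = V_supply · R2'/(R1 + R2') = 17.6 × 4.549/49.55 = 1.616 V.

V_out ≈ 1.62 V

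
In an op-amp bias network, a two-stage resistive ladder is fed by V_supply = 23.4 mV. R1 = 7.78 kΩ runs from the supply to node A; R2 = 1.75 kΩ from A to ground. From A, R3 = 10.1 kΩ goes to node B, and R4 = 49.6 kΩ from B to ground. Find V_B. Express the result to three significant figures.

V_B ≈ 3.49 mV

Looking into the second stage from A: R3 + R4 = 59.70 kΩ appears in parallel with R2.
R2 ‖ (R3+R4) = 1.700 kΩ.
So V_A = 23.4 × 0.1793 = 4.197 mV.
V_B = V_A × 0.8308 = 3.487 mV.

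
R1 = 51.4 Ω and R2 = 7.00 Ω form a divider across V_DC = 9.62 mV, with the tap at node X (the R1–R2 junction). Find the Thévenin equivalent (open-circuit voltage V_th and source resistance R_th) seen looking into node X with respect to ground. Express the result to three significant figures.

With X open, the divider is unloaded: V_th = 9.62 × 7.00/58.40 = 1.153 mV.
Looking into X with the source shorted: R_th = R1·R2/(R1+R2) = 51.40 × 7.00/58.40 = 6.161 Ω.

V_th ≈ 1.15 mV, R_th ≈ 6.16 Ω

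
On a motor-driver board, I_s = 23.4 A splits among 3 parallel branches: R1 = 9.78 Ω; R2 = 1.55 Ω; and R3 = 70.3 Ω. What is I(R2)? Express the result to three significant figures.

I ≈ 19.8 A

Conductances: ΣG = 1/9.78 + 1/1.55 + 1/70.3 = 0.7616 (1/Ω).
R2 takes the fraction G_k/ΣG = 0.6452/0.7616 = 0.8471, so I = 23.4 × 0.8471 = 19.82 A.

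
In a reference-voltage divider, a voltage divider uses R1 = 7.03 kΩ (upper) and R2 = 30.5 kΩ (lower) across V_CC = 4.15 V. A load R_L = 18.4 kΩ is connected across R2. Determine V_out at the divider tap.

V_out ≈ 2.57 V

First combine the lower leg with the load: R2 ‖ R_L = 11.48 kΩ.
Now apply the divider: V_out = 4.15 × 0.6201 = 2.574 V.
(Unloaded it would be 3.37 V; the load pulls it down.)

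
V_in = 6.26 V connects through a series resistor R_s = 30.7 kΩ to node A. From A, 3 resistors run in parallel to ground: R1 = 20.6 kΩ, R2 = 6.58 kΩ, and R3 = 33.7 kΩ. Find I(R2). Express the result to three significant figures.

I ≈ 0.118 mA

Equivalent of the parallel group: R_p = 4.344 kΩ.
V_A by voltage divider: V_A = 6.26 × 4.344/(30.7 + 4.344) = 0.7760 V.
I(R2) = V_A / R2 = 0.7760/6.58 = 0.1179 mA.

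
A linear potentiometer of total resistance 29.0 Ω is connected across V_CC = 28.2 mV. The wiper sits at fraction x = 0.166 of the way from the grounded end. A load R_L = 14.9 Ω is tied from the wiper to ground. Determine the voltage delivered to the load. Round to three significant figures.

Split the track: R_lower = x·R_p = 4.814 Ω, R_upper = (1−x)·R_p = 24.19 Ω.
(x·R_p) ‖ R_L = 3.638 Ω.
Then V_out = V_CC · 3.638/(24.19 + 3.638) = 3.688 mV.
(Unloaded: V_out = x·V_CC = 4.68 mV.)

V_out ≈ 3.69 mV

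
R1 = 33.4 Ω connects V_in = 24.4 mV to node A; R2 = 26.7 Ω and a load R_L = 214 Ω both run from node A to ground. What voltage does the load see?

The load sits in parallel with R2, giving an effective lower resistance R2' = R2·R_L/(R2+R_L) = 23.74 Ω.
Voltage divider with the loaded lower leg: V_out = 24.4 × 23.74/(33.4 + 23.74) = 24.4 × 0.4155 = 10.14 mV.
(Unloaded it would be 10.8 mV; the load pulls it down.)

V_out ≈ 10.1 mV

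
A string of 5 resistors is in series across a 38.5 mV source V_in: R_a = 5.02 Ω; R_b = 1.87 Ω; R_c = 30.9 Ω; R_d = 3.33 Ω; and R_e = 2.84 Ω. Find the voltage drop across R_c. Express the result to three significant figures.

ΣR = 5.02 + 1.87 + 30.9 + 3.33 + 2.84 = 43.96 Ω.
Voltage divider: V = V_in · (30.90 / 43.96) = 38.5 × 0.7029 = 27.06 mV.

V ≈ 27.1 mV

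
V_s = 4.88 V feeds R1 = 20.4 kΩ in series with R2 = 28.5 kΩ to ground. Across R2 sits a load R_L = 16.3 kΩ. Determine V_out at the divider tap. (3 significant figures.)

V_out ≈ 1.64 V

R2 ‖ R_L = (28.5 × 16.3)/(28.5 + 16.3) = 10.37 kΩ.
Now apply the divider: V_out = 4.88 × 0.3370 = 1.645 V.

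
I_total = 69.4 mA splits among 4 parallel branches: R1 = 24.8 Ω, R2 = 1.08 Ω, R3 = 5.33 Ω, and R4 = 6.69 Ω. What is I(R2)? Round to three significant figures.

Conductances: ΣG = 1/24.8 + 1/1.08 + 1/5.33 + 1/6.69 = 1.303 (1/Ω).
By the current-divider rule, I = I_total · G_k/ΣG = 69.4 × 0.7104 = 49.30 mA.

I ≈ 49.3 mA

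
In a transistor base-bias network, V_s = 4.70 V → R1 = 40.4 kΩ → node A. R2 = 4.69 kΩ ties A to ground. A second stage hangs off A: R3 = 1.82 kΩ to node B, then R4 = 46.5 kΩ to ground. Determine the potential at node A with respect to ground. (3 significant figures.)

Node A sees R2 in parallel with the series input of stage 2, R3 + R4 = 48.32 kΩ.
Effective lower resistance at A: R2 ‖ 48.32 = 4.275 kΩ.
First divider: V_A = V_s · 4.275/(40.4 + 4.275) = 0.4498 V.

V_A ≈ 0.450 V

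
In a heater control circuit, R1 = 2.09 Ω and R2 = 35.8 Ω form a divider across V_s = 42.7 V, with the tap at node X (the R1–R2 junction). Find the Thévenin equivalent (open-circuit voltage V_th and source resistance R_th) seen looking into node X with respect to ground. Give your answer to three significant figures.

V_th is the unloaded tap voltage: V_s · R2/(R1+R2) = 42.7 × 0.9448 = 40.34 V.
Zeroing V_s shorts the top of R1 to ground, so R_th = R1 ‖ R2 = 1.975 Ω.

V_th ≈ 40.3 V, R_th ≈ 1.97 Ω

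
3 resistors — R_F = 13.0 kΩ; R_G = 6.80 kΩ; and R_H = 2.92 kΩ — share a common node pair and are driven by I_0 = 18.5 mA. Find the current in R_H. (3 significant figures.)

I ≈ 11.2 mA

ΣG = 1/13.0 + 1/6.80 + 1/2.92 = 0.5664.
R_H takes the fraction G_k/ΣG = 0.3425/0.5664 = 0.6046, so I = 18.5 × 0.6046 = 11.18 mA.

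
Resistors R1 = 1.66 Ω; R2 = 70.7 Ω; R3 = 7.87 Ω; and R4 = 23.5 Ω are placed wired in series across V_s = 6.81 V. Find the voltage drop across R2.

V ≈ 4.64 V

Series total: ΣR = 1.66 + 70.7 + 7.87 + 23.5 = 103.7 Ω.
V = V_s · R/ΣR = 6.81 × 0.6816 = 4.642 V.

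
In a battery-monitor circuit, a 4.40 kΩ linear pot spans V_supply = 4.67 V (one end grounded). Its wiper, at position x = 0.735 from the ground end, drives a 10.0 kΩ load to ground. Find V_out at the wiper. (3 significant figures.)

Lower segment x·R_p = 3.234 kΩ; upper segment (1−x)·R_p = 1.166 kΩ.
Lower segment in parallel with the load: 3.234 ‖ 10.0 = 2.444 kΩ.
Then V_out = V_supply · 2.444/(1.166 + 2.444) = 3.162 V.

V_out ≈ 3.16 V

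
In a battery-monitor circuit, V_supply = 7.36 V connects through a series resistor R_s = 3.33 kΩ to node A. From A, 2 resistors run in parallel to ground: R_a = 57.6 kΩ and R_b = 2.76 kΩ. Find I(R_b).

I ≈ 1.18 mA

Combine the parallel branches: R_p = (1/57.6 + 1/2.76)⁻¹ = 2.634 kΩ.
V_A = 7.36 × 2.634/5.964 = 3.250 V.
Branch current I = V_A/R_b = 3.250/2.76 = 1.178 mA.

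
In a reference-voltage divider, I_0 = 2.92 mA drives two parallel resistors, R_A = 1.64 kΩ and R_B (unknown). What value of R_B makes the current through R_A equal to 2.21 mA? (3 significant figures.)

R_B ≈ 5.10 kΩ

The fraction through R_A equals R_B/(R_A+R_B).
2.21/2.92 = R_B/(R_A + R_B) → R_B = R_A · (0.7568)/(1 − 0.7568) = 1.64 × 3.113 = 5.105 kΩ.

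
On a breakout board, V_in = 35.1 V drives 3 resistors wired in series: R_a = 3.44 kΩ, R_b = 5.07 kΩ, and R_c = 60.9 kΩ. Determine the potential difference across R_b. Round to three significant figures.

Total series resistance ΣR = 3.44 + 5.07 + 60.9 = 69.41 kΩ.
By the voltage-divider rule, V = 35.1 × 5.070/69.41 = 2.564 V.

V ≈ 2.56 V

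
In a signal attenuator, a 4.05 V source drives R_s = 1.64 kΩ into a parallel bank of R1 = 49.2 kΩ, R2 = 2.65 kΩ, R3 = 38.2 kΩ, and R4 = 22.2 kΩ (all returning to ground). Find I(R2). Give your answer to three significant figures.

I ≈ 0.864 mA

Equivalent of the parallel group: R_p = 2.133 kΩ.
Node voltage V_A = V_s · R_p/(R_s + R_p) = 4.05 × 0.5653 = 2.289 V.
Branch current I = V_A/R2 = 2.289/2.65 = 0.8639 mA.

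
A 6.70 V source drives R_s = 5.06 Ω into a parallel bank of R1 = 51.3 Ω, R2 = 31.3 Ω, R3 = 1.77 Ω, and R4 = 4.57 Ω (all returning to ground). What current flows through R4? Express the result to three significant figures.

I ≈ 0.281 A

Equivalent of the parallel group: R_p = 1.197 Ω.
Node voltage V_A = V_supply · R_p/(R_s + R_p) = 6.70 × 0.1913 = 1.282 V.
Branch current I = V_A/R4 = 1.282/4.57 = 0.2805 A.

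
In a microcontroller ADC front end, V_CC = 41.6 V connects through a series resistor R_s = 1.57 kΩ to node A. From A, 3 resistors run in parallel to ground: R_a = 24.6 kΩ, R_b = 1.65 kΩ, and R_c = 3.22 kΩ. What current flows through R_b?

Parallel bank: R_p = 1/(1/24.6 + 1/1.65 + 1/3.22) = 1.045 kΩ.
Node voltage V_A = V_CC · R_p/(R_s + R_p) = 41.6 × 0.3995 = 16.62 V.
Branch current I = V_A/R_b = 16.62/1.65 = 10.07 mA.
(Check via current divider: I_total = 15.91 mA; share G_k/ΣG = 0.6331 → same result.)

I ≈ 10.1 mA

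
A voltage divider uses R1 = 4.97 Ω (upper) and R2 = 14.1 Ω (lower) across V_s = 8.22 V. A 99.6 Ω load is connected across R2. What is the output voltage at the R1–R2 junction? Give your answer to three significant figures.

V_out ≈ 5.86 V

The load sits in parallel with R2, giving an effective lower resistance R2' = R2·R_L/(R2+R_L) = 12.35 Ω.
Voltage divider with the loaded lower leg: V_out = 8.22 × 12.35/(4.97 + 12.35) = 8.22 × 0.7131 = 5.861 V.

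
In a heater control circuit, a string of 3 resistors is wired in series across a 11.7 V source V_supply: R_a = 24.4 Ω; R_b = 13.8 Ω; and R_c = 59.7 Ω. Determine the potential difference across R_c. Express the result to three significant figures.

ΣR = 24.4 + 13.8 + 59.7 = 97.90 Ω.
V = V_supply · R/ΣR = 11.7 × 0.6098 = 7.135 V.

V ≈ 7.13 V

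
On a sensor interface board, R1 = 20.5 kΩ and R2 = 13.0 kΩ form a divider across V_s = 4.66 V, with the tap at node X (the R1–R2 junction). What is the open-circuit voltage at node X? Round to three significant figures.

V_th ≈ 1.81 V

Open-circuit (no load on X): V_th = V_s · R2/(R1 + R2) = 4.66 × 13.0/(20.50 + 13.0) = 1.808 V.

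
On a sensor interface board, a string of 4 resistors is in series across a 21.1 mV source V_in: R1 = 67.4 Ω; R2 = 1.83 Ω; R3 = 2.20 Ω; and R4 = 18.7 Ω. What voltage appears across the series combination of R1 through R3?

ΣR = 67.4 + 1.83 + 2.20 + 18.7 = 90.13 Ω.
R_{R1..R3} = 67.4 + 1.83 + 2.20 = 71.43 Ω.
V = V_in · R/ΣR = 21.1 × 0.7925 = 16.72 mV.

V ≈ 16.7 mV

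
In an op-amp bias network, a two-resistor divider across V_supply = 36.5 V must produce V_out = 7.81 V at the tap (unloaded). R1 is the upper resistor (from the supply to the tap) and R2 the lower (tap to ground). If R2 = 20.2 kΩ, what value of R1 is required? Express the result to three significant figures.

R1 ≈ 74.2 kΩ

The divider ratio is R2/(R1+R2) = 7.81/36.5 = 0.2140.
R1 = R2·(1/k − 1) = 20.2 × 3.673 = 74.20 kΩ.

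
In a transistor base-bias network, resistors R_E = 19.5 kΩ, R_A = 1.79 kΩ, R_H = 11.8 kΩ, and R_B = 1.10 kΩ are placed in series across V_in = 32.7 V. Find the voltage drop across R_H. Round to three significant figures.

ΣR = 19.5 + 1.79 + 11.8 + 1.10 = 34.19 kΩ.
V = V_in · R/ΣR = 32.7 × 0.3451 = 11.29 V.

V ≈ 11.3 V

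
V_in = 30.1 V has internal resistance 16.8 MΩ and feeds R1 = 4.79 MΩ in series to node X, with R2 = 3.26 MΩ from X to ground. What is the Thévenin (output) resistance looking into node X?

R1' = 16.8 + 4.79 = 21.59 MΩ (source resistance + R1).
Looking into X with the source shorted: R_th = R1'·R2/(R1'+R2) = 21.59 × 3.26/24.85 = 2.832 MΩ.

R_th ≈ 2.83 MΩ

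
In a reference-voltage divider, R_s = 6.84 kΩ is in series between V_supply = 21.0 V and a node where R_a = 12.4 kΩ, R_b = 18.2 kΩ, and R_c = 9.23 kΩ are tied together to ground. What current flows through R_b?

Parallel bank: R_p = 1/(1/12.4 + 1/18.2 + 1/9.23) = 4.099 kΩ.
V_A by voltage divider: V_A = 21.0 × 4.099/(6.84 + 4.099) = 7.870 V.
Branch current I = V_A/R_b = 7.870/18.2 = 0.4324 mA.

I ≈ 0.432 mA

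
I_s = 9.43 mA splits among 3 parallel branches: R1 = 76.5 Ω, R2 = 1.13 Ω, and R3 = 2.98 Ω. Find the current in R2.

ΣG = 1/76.5 + 1/1.13 + 1/2.98 = 1.234.
By the current-divider rule, I = I_s · G_k/ΣG = 9.43 × 0.7174 = 6.765 mA.

I ≈ 6.76 mA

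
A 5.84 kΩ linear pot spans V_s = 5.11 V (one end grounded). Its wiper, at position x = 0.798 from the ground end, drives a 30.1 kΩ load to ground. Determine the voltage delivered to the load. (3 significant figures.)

V_out ≈ 3.95 V

Split the track: R_lower = x·R_p = 4.660 kΩ, R_upper = (1−x)·R_p = 1.180 kΩ.
(x·R_p) ‖ R_L = 4.036 kΩ.
Then V_out = V_s · 4.036/(1.180 + 4.036) = 3.954 V.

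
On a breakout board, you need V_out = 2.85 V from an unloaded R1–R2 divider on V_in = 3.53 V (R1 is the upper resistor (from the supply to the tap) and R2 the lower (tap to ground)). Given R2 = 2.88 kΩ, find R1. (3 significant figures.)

R1 ≈ 0.687 kΩ

The divider ratio is R2/(R1+R2) = 2.85/3.53 = 0.8074.
So R1 = R2 · (V_in/V_out − 1) = 2.88 × (3.53/2.85 − 1) = 2.88 × 0.2386 = 0.6872 kΩ.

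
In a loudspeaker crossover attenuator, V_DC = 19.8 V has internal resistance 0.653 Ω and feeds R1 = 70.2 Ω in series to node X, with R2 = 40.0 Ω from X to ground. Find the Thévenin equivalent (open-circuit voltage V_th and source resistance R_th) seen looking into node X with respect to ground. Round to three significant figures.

V_th ≈ 7.14 V, R_th ≈ 25.6 Ω

R1' = 0.653 + 70.2 = 70.85 Ω (source resistance + R1).
V_th is the unloaded tap voltage: V_DC · R2/(R1'+R2) = 19.8 × 0.3608 = 7.145 V.
Looking into X with the source shorted: R_th = R1'·R2/(R1'+R2) = 70.85 × 40.0/110.9 = 25.57 Ω.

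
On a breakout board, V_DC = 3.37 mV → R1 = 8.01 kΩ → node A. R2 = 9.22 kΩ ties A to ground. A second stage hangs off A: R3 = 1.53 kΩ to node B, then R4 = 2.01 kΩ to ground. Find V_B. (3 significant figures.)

The second stage (R3 + R4 = 3.540 kΩ) loads node A in parallel with R2.
R2 ‖ (R3+R4) = 2.558 kΩ.
V_A = 3.37 × 2.558/(8.01 + 2.558) = 0.8157 mV.
V_B = V_A × 0.5678 = 0.4631 mV.

V_B ≈ 0.463 mV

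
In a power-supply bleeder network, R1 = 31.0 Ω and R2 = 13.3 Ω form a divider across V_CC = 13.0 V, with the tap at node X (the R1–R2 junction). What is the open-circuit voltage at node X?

V_th is the unloaded tap voltage: V_CC · R2/(R1+R2) = 13.0 × 0.3002 = 3.903 V.

V_th ≈ 3.90 V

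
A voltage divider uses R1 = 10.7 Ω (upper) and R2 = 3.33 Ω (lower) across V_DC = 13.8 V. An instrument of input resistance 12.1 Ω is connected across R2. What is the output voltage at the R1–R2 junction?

First combine the lower leg with the load: R2 ‖ R_L = 2.611 Ω.
Voltage divider with the loaded lower leg: V_out = 13.8 × 2.611/(10.7 + 2.611) = 13.8 × 0.1962 = 2.707 V.

V_out ≈ 2.71 V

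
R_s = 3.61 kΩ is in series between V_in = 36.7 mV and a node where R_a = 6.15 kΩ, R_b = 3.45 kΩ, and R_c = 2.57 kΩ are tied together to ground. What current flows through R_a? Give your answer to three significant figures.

Combine the parallel branches: R_p = (1/6.15 + 1/3.45 + 1/2.57)⁻¹ = 1.188 kΩ.
V_A = 36.7 × 1.188/4.798 = 9.089 mV.
Branch current I = V_A/R_a = 9.089/6.15 = 1.478 µA.

I ≈ 1.48 µA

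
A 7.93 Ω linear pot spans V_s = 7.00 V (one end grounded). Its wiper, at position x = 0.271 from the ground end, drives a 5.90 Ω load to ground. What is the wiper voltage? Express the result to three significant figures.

Split the track: R_lower = x·R_p = 2.149 Ω, R_upper = (1−x)·R_p = 5.781 Ω.
Lower segment in parallel with the load: 2.149 ‖ 5.90 = 1.575 Ω.
Loaded-divider output: V_out = 7.00 × 0.2141 = 1.499 V.

V_out ≈ 1.50 V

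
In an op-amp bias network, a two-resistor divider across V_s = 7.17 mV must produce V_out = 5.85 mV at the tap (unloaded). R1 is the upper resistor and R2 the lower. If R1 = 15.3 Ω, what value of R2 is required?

V_out/V_s = R2/(R1+R2) = 0.8159.
So R2 = R1 · V_out/(V_s − V_out) = 15.3 × 5.85/(7.17 − 5.85) = 15.3 × 4.432 = 67.81 Ω.

R2 ≈ 67.8 Ω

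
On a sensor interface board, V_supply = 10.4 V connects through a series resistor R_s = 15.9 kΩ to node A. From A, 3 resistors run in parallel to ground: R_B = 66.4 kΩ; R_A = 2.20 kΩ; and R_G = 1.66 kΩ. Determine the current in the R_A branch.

I ≈ 0.262 mA

Parallel bank: R_p = 1/(1/66.4 + 1/2.20 + 1/1.66) = 0.9328 kΩ.
V_A = 10.4 × 0.9328/16.83 = 0.5763 V.
I(R_A) = V_A / R_A = 0.5763/2.20 = 0.2620 mA.
(Equivalently: I_total = 0.6178 mA, then current-divider fraction G_k/ΣG = 0.4240.)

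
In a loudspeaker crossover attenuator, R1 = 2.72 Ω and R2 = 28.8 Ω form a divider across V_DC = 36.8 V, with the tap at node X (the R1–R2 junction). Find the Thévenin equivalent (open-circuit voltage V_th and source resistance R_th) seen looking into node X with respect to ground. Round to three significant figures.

V_th is the unloaded tap voltage: V_DC · R2/(R1+R2) = 36.8 × 0.9137 = 33.62 V.
With V_DC suppressed (replaced by a short), R_th = R1 ‖ R2 = (2.720 × 28.8)/(2.720 + 28.8) = 2.485 Ω.

V_th ≈ 33.6 V, R_th ≈ 2.49 Ω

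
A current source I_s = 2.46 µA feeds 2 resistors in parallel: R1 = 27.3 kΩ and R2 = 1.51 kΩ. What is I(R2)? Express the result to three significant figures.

I ≈ 2.33 µA

Two-branch current divider: I_k = I_s · R_other/(R_1 + R_2).
So I = 2.46 × 27.3/28.81 = 2.331 µA.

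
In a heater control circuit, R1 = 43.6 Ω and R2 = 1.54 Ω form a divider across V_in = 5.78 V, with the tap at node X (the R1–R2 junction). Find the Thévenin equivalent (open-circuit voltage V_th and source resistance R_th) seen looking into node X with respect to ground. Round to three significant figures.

Open-circuit (no load on X): V_th = V_in · R2/(R1 + R2) = 5.78 × 1.54/(43.60 + 1.54) = 0.1972 V.
With V_in suppressed (replaced by a short), R_th = R1 ‖ R2 = (43.60 × 1.54)/(43.60 + 1.54) = 1.487 Ω.

V_th ≈ 0.197 V, R_th ≈ 1.49 Ω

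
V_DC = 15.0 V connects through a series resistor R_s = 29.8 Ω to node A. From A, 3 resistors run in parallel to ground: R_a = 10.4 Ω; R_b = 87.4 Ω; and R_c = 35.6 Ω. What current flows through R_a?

Combine the parallel branches: R_p = (1/10.4 + 1/87.4 + 1/35.6)⁻¹ = 7.370 Ω.
V_A = 15.0 × 7.370/37.17 = 2.974 V.
I(R_a) = V_A / R_a = 2.974/10.4 = 0.2860 A.
(Equivalently: I_total = 0.4036 A, then current-divider fraction G_k/ΣG = 0.7087.)

I ≈ 0.286 A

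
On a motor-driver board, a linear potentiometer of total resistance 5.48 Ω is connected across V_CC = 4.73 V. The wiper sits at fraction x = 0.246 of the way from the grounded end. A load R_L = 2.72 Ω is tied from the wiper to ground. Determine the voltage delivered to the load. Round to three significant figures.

V_out ≈ 0.847 V

The pot divides into 4.132 Ω above the wiper and 1.348 Ω below.
R_L loads the lower segment: effective lower R = 0.9014 Ω.
V_out = 4.73 × 0.9014/(4.132 + 0.9014) = 0.8470 V.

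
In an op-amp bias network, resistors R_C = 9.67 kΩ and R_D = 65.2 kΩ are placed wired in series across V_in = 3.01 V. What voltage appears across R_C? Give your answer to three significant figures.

V ≈ 0.389 V

Series total: ΣR = 9.67 + 65.2 = 74.87 kΩ.
By the voltage-divider rule, V = 3.01 × 9.670/74.87 = 0.3888 V.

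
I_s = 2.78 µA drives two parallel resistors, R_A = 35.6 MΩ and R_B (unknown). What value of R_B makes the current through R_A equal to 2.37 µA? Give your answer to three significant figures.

Two-branch current divider: I_A = I_s · R_B/(R_A + R_B).
2.37/2.78 = R_B/(R_A + R_B) → R_B = R_A · (0.8525)/(1 − 0.8525) = 35.6 × 5.780 = 205.8 MΩ.

R_B ≈ 206 MΩ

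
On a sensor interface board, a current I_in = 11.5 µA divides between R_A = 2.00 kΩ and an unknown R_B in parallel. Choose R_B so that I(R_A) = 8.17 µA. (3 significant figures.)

In a two-way split, I_A/I_in = R_B/(R_A + R_B).
8.17/11.5 = R_B/(R_A + R_B) → R_B = R_A · (0.7104)/(1 − 0.7104) = 2.00 × 2.453 = 4.907 kΩ.

R_B ≈ 4.91 kΩ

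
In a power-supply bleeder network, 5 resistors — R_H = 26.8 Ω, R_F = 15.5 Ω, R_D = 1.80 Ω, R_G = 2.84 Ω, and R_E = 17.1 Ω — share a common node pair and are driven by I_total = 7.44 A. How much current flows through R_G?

I ≈ 2.45 A

Conductances: ΣG = 1/26.8 + 1/15.5 + 1/1.80 + 1/2.84 + 1/17.1 = 1.068 (1/Ω).
R_G takes the fraction G_k/ΣG = 0.3521/1.068 = 0.3297, so I = 7.44 × 0.3297 = 2.453 A.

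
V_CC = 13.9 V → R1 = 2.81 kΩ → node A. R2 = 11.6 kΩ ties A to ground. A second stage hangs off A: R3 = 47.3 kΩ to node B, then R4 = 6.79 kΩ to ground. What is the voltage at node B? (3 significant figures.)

V_B ≈ 1.35 V

Looking into the second stage from A: R3 + R4 = 54.09 kΩ appears in parallel with R2.
Effective lower resistance at A: R2 ‖ 54.09 = 9.552 kΩ.
First divider: V_A = V_CC · 9.552/(2.81 + 9.552) = 10.74 V.
V_B = V_A × 0.1255 = 1.348 V.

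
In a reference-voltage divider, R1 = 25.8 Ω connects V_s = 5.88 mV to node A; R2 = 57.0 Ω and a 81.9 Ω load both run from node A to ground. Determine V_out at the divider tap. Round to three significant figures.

R2 ‖ R_L = (57.0 × 81.9)/(57.0 + 81.9) = 33.61 Ω.
Then V_out = V_s · R2'/(R1 + R2') = 5.88 × 33.61/59.41 = 3.326 mV.
(Unloaded it would be 4.05 mV; the load pulls it down.)

V_out ≈ 3.33 mV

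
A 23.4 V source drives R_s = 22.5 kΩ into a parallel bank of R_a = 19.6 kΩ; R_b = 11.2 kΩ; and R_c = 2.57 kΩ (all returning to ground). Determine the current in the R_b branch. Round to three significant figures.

I ≈ 0.162 mA

Parallel bank: R_p = 1/(1/19.6 + 1/11.2 + 1/2.57) = 1.889 kΩ.
Node voltage V_A = V_CC · R_p/(R_s + R_p) = 23.4 × 0.07745 = 1.812 V.
Branch current I = V_A/R_b = 1.812/11.2 = 0.1618 mA.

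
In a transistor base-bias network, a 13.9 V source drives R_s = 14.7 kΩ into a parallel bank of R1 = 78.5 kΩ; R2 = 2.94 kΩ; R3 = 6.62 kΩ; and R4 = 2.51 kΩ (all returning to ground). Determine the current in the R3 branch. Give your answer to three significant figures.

I ≈ 0.147 mA

Equivalent of the parallel group: R_p = 1.108 kΩ.
V_A by voltage divider: V_A = 13.9 × 1.108/(14.7 + 1.108) = 0.9745 V.
I(R3) = V_A / R3 = 0.9745/6.62 = 0.1472 mA.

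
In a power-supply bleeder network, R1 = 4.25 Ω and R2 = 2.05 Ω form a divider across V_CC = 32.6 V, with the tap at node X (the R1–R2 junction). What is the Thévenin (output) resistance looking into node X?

R_th ≈ 1.38 Ω

Zeroing V_CC shorts the top of R1 to ground, so R_th = R1 ‖ R2 = 1.383 Ω.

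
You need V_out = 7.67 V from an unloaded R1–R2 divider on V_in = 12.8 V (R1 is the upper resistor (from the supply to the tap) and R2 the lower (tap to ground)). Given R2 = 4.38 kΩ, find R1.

R1 ≈ 2.93 kΩ

The divider ratio is R2/(R1+R2) = 7.67/12.8 = 0.5992.
Rearranging, R1 = R2·(1−k)/k = 4.38 × 0.6688 = 2.930 kΩ.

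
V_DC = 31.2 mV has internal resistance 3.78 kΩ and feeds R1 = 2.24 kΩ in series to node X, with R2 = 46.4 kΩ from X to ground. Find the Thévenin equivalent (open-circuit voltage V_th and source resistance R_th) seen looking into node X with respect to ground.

R1' = 3.78 + 2.24 = 6.020 kΩ (source resistance + R1).
V_th is the unloaded tap voltage: V_DC · R2/(R1'+R2) = 31.2 × 0.8852 = 27.62 mV.
Looking into X with the source shorted: R_th = R1'·R2/(R1'+R2) = 6.020 × 46.4/52.42 = 5.329 kΩ.

V_th ≈ 27.6 mV, R_th ≈ 5.33 kΩ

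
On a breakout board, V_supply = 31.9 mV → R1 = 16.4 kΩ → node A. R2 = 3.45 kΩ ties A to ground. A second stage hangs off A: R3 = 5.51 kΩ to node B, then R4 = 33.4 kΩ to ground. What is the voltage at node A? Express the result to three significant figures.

V_A ≈ 5.17 mV

Node A sees R2 in parallel with the series input of stage 2, R3 + R4 = 38.91 kΩ.
Effective lower resistance at A: R2 ‖ 38.91 = 3.169 kΩ.
V_A = 31.9 × 3.169/(16.4 + 3.169) = 5.166 mV.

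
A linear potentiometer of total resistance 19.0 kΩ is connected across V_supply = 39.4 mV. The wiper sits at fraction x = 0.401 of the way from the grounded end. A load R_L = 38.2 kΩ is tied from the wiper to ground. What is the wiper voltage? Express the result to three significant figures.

V_out ≈ 14.1 mV

Lower segment x·R_p = 7.619 kΩ; upper segment (1−x)·R_p = 11.38 kΩ.
R_L loads the lower segment: effective lower R = 6.352 kΩ.
V_out = 39.4 × 6.352/(11.38 + 6.352) = 14.11 mV.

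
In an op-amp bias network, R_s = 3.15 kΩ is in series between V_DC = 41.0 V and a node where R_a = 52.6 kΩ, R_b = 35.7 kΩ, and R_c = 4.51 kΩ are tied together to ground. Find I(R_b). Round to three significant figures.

I ≈ 0.622 mA

Equivalent of the parallel group: R_p = 3.721 kΩ.
V_A = 41.0 × 3.721/6.871 = 22.20 V.
Branch current I = V_A/R_b = 22.20/35.7 = 0.6219 mA.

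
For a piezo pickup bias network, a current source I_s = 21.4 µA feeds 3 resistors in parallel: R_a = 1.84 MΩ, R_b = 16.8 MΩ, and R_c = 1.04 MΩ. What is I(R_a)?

ΣG = 1/1.84 + 1/16.8 + 1/1.04 = 1.565.
Current divider: I(R_a) = I_s · G_k/ΣG = 21.4 × (0.5435/1.565) = 21.4 × 0.3474 = 7.434 µA.

I ≈ 7.43 µA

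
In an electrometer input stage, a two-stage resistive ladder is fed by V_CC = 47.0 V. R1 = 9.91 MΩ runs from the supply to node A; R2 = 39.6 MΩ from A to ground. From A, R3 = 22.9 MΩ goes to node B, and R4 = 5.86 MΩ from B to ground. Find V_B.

Looking into the second stage from A: R3 + R4 = 28.76 MΩ appears in parallel with R2.
R2 ‖ (R3+R4) = 16.66 MΩ.
V_A = 47.0 × 16.66/(9.91 + 16.66) = 29.47 V.
Then the unloaded second divider: V_B = V_A × R4/(R3+R4) = 29.47 × 0.2038 = 6.005 V.

V_B ≈ 6.00 V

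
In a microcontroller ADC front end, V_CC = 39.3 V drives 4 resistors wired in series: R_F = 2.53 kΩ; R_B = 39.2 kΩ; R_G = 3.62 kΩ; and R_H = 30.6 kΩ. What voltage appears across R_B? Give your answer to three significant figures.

Total series resistance ΣR = 2.53 + 39.2 + 3.62 + 30.6 = 75.95 kΩ.
Voltage divider: V = V_CC · (39.20 / 75.95) = 39.3 × 0.5161 = 20.28 V.

V ≈ 20.3 V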